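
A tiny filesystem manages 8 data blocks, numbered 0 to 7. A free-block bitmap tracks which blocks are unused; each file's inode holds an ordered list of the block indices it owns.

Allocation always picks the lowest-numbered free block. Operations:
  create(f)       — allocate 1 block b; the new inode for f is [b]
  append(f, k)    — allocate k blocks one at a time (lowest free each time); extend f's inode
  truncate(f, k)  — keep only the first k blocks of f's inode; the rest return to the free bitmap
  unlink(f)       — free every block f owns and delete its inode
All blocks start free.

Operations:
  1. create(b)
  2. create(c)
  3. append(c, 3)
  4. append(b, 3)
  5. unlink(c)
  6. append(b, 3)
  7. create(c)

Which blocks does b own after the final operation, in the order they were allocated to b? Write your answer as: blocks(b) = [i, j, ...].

blocks(b) = [0, 5, 6, 7, 1, 2, 3]

create(b): bitmap=F....... | b=[0]
create(c): bitmap=FF...... | b=[0] c=[1]
append(c, 3): bitmap=FFFFF... | b=[0] c=[1, 2, 3, 4]
append(b, 3): bitmap=FFFFFFFF | b=[0, 5, 6, 7] c=[1, 2, 3, 4]
unlink(c): bitmap=F....FFF | b=[0, 5, 6, 7]
append(b, 3): bitmap=FFFF.FFF | b=[0, 5, 6, 7, 1, 2, 3]
create(c): bitmap=FFFFFFFF | b=[0, 5, 6, 7, 1, 2, 3] c=[4]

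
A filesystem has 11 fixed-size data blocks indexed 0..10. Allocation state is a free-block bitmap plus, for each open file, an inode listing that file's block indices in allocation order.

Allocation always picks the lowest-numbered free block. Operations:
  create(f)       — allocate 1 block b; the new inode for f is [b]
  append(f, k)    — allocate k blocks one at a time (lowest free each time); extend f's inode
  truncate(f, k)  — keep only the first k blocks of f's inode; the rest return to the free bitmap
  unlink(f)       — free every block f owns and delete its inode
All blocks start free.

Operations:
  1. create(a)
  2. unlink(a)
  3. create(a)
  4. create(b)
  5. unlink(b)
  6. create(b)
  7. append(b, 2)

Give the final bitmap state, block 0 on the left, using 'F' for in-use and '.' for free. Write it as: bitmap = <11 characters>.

after create(a) → a:[0]  free=[F..........]
after unlink(a) →   free=[...........]
after create(a) → a:[0]  free=[F..........]
after create(b) → a:[0], b:[1]  free=[FF.........]
after unlink(b) → a:[0]  free=[F..........]
after create(b) → a:[0], b:[1]  free=[FF.........]
after append(b, 2) → a:[0], b:[1, 2, 3]  free=[FFFF.......]

bitmap = FFFF.......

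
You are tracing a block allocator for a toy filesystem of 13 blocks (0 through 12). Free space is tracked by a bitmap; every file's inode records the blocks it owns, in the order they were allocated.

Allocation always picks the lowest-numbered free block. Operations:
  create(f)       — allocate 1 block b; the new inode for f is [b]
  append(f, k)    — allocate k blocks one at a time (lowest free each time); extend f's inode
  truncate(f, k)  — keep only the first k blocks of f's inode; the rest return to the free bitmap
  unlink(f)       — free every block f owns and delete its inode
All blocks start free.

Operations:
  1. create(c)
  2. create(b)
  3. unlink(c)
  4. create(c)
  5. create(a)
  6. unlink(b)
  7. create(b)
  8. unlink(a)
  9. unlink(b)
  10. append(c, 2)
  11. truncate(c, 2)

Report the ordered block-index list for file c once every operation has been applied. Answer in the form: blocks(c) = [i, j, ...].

blocks(c) = [0, 1]

  1. create(c)  ⇒  F............  {c→[0]}
  2. create(b)  ⇒  FF...........  {b→[1]; c→[0]}
  3. unlink(c)  ⇒  .F...........  {b→[1]}
  4. create(c)  ⇒  FF...........  {b→[1]; c→[0]}
  5. create(a)  ⇒  FFF..........  {a→[2]; b→[1]; c→[0]}
  6. unlink(b)  ⇒  F.F..........  {a→[2]; c→[0]}
  7. create(b)  ⇒  FFF..........  {a→[2]; b→[1]; c→[0]}
  8. unlink(a)  ⇒  FF...........  {b→[1]; c→[0]}
  9. unlink(b)  ⇒  F............  {c→[0]}
  10. append(c, 2)  ⇒  FFF..........  {c→[0, 1, 2]}
  11. truncate(c, 2)  ⇒  FF...........  {c→[0, 1]}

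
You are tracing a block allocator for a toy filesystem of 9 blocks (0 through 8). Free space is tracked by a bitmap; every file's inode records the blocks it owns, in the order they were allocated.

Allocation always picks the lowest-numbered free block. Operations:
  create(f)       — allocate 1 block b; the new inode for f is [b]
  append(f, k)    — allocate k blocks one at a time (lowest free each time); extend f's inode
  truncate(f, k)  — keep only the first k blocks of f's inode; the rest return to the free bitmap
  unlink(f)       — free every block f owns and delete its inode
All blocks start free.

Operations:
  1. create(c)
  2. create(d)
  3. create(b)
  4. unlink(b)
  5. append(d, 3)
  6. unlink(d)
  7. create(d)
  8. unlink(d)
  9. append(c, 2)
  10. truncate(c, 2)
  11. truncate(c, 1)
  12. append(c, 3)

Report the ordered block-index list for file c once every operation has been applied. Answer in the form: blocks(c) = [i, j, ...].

  1. create(c)  ⇒  F........  {c→[0]}
  2. create(d)  ⇒  FF.......  {c→[0]; d→[1]}
  3. create(b)  ⇒  FFF......  {b→[2]; c→[0]; d→[1]}
  4. unlink(b)  ⇒  FF.......  {c→[0]; d→[1]}
  5. append(d, 3)  ⇒  FFFFF....  {c→[0]; d→[1, 2, 3, 4]}
  6. unlink(d)  ⇒  F........  {c→[0]}
  7. create(d)  ⇒  FF.......  {c→[0]; d→[1]}
  8. unlink(d)  ⇒  F........  {c→[0]}
  9. append(c, 2)  ⇒  FFF......  {c→[0, 1, 2]}
  10. truncate(c, 2)  ⇒  FF.......  {c→[0, 1]}
  11. truncate(c, 1)  ⇒  F........  {c→[0]}
  12. append(c, 3)  ⇒  FFFF.....  {c→[0, 1, 2, 3]}

blocks(c) = [0, 1, 2, 3]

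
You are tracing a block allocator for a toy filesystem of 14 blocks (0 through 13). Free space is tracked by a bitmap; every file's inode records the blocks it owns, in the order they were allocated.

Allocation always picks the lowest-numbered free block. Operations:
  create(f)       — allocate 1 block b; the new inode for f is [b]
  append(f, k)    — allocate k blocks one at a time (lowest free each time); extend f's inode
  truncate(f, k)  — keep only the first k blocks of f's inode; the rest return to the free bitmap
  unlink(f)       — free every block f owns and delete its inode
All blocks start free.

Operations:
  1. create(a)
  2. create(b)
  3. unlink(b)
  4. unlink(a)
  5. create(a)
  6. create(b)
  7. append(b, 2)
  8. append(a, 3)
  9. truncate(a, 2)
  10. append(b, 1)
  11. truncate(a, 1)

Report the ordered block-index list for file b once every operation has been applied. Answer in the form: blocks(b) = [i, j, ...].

  1. create(a)  ⇒  F.............  {a→[0]}
  2. create(b)  ⇒  FF............  {a→[0]; b→[1]}
  3. unlink(b)  ⇒  F.............  {a→[0]}
  4. unlink(a)  ⇒  ..............  {}
  5. create(a)  ⇒  F.............  {a→[0]}
  6. create(b)  ⇒  FF............  {a→[0]; b→[1]}
  7. append(b, 2)  ⇒  FFFF..........  {a→[0]; b→[1, 2, 3]}
  8. append(a, 3)  ⇒  FFFFFFF.......  {a→[0, 4, 5, 6]; b→[1, 2, 3]}
  9. truncate(a, 2)  ⇒  FFFFF.........  {a→[0, 4]; b→[1, 2, 3]}
  10. append(b, 1)  ⇒  FFFFFF........  {a→[0, 4]; b→[1, 2, 3, 5]}
  11. truncate(a, 1)  ⇒  FFFF.F........  {a→[0]; b→[1, 2, 3, 5]}

blocks(b) = [1, 2, 3, 5]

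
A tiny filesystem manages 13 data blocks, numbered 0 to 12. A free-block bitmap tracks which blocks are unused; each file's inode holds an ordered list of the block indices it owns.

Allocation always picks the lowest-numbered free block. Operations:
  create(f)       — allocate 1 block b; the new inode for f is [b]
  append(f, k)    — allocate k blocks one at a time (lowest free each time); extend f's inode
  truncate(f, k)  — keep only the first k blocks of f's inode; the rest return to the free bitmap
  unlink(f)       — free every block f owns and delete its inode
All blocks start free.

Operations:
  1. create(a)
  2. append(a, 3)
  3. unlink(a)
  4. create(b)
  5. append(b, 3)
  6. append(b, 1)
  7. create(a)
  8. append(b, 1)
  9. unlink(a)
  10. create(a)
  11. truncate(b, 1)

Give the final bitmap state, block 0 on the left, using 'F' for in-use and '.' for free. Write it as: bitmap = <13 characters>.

bitmap = F....F.......

  1. create(a)  ⇒  F............  {a→[0]}
  2. append(a, 3)  ⇒  FFFF.........  {a→[0, 1, 2, 3]}
  3. unlink(a)  ⇒  .............  {}
  4. create(b)  ⇒  F............  {b→[0]}
  5. append(b, 3)  ⇒  FFFF.........  {b→[0, 1, 2, 3]}
  6. append(b, 1)  ⇒  FFFFF........  {b→[0, 1, 2, 3, 4]}
  7. create(a)  ⇒  FFFFFF.......  {a→[5]; b→[0, 1, 2, 3, 4]}
  8. append(b, 1)  ⇒  FFFFFFF......  {a→[5]; b→[0, 1, 2, 3, 4, 6]}
  9. unlink(a)  ⇒  FFFFF.F......  {b→[0, 1, 2, 3, 4, 6]}
  10. create(a)  ⇒  FFFFFFF......  {a→[5]; b→[0, 1, 2, 3, 4, 6]}
  11. truncate(b, 1)  ⇒  F....F.......  {a→[5]; b→[0]}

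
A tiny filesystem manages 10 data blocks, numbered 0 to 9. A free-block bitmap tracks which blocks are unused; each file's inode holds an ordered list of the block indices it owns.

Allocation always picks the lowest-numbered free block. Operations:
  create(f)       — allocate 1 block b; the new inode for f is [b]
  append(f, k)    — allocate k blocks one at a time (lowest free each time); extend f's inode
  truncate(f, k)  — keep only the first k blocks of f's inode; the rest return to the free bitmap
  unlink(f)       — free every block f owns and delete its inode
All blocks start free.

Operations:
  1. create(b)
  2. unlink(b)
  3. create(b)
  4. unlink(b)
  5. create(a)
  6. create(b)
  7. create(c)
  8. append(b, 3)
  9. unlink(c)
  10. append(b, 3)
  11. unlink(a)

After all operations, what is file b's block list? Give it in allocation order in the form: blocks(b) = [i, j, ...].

create(b): bitmap=F......... | b=[0]
unlink(b): bitmap=.......... | 
create(b): bitmap=F......... | b=[0]
unlink(b): bitmap=.......... | 
create(a): bitmap=F......... | a=[0]
create(b): bitmap=FF........ | a=[0] b=[1]
create(c): bitmap=FFF....... | a=[0] b=[1] c=[2]
append(b, 3): bitmap=FFFFFF.... | a=[0] b=[1, 3, 4, 5] c=[2]
unlink(c): bitmap=FF.FFF.... | a=[0] b=[1, 3, 4, 5]
append(b, 3): bitmap=FFFFFFFF.. | a=[0] b=[1, 3, 4, 5, 2, 6, 7]
unlink(a): bitmap=.FFFFFFF.. | b=[1, 3, 4, 5, 2, 6, 7]

blocks(b) = [1, 3, 4, 5, 2, 6, 7]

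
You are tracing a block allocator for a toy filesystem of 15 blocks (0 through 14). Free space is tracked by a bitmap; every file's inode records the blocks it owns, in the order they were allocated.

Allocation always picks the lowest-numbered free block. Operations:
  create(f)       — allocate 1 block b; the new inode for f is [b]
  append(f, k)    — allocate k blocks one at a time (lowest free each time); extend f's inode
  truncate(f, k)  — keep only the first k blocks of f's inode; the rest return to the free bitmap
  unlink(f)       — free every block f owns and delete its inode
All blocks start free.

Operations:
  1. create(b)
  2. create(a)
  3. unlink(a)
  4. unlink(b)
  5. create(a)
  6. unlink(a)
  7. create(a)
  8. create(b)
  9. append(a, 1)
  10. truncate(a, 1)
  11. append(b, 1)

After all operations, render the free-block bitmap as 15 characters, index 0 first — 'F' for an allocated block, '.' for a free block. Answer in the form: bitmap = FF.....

bitmap = FFF............

after create(b) → b:[0]  free=[F..............]
after create(a) → a:[1], b:[0]  free=[FF.............]
after unlink(a) → b:[0]  free=[F..............]
after unlink(b) →   free=[...............]
after create(a) → a:[0]  free=[F..............]
after unlink(a) →   free=[...............]
after create(a) → a:[0]  free=[F..............]
after create(b) → a:[0], b:[1]  free=[FF.............]
after append(a, 1) → a:[0, 2], b:[1]  free=[FFF............]
after truncate(a, 1) → a:[0], b:[1]  free=[FF.............]
after append(b, 1) → a:[0], b:[1, 2]  free=[FFF............]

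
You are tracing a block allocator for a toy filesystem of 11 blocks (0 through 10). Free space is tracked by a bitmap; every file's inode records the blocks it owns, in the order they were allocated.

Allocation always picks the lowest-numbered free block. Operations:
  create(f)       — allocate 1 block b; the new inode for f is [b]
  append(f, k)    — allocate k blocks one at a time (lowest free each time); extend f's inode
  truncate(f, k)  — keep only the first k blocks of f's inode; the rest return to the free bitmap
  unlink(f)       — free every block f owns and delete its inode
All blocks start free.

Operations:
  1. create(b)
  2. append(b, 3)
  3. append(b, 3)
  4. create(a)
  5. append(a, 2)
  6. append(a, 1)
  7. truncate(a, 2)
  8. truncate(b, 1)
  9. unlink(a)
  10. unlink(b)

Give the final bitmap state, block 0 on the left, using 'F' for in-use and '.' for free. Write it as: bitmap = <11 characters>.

bitmap = ...........

after create(b) → b:[0]  free=[F..........]
after append(b, 3) → b:[0, 1, 2, 3]  free=[FFFF.......]
after append(b, 3) → b:[0, 1, 2, 3, 4, 5, 6]  free=[FFFFFFF....]
after create(a) → a:[7], b:[0, 1, 2, 3, 4, 5, 6]  free=[FFFFFFFF...]
after append(a, 2) → a:[7, 8, 9], b:[0, 1, 2, 3, 4, 5, 6]  free=[FFFFFFFFFF.]
after append(a, 1) → a:[7, 8, 9, 10], b:[0, 1, 2, 3, 4, 5, 6]  free=[FFFFFFFFFFF]
after truncate(a, 2) → a:[7, 8], b:[0, 1, 2, 3, 4, 5, 6]  free=[FFFFFFFFF..]
after truncate(b, 1) → a:[7, 8], b:[0]  free=[F......FF..]
after unlink(a) → b:[0]  free=[F..........]
after unlink(b) →   free=[...........]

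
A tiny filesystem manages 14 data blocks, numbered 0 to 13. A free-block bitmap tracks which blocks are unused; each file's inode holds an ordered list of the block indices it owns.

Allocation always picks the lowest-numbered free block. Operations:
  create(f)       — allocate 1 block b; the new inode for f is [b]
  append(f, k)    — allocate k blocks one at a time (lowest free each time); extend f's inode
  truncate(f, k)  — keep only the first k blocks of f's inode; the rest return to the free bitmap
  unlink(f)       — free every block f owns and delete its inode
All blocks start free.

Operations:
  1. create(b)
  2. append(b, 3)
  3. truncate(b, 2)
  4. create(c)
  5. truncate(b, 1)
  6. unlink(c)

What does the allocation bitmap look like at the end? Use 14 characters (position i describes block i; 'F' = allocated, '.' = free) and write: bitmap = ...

bitmap = F.............

create(b): bitmap=F............. | b=[0]
append(b, 3): bitmap=FFFF.......... | b=[0, 1, 2, 3]
truncate(b, 2): bitmap=FF............ | b=[0, 1]
create(c): bitmap=FFF........... | b=[0, 1] c=[2]
truncate(b, 1): bitmap=F.F........... | b=[0] c=[2]
unlink(c): bitmap=F............. | b=[0]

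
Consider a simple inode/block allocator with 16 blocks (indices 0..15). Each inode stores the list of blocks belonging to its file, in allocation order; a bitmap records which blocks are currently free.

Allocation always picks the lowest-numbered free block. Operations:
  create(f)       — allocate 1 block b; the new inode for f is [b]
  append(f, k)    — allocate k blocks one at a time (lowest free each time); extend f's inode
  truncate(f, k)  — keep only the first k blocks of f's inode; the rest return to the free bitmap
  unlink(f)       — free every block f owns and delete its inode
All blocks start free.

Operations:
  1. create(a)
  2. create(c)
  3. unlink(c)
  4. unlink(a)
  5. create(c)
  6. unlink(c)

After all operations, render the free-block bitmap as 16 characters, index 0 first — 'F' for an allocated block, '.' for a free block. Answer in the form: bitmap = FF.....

create(a): bitmap=F............... | a=[0]
create(c): bitmap=FF.............. | a=[0] c=[1]
unlink(c): bitmap=F............... | a=[0]
unlink(a): bitmap=................ | 
create(c): bitmap=F............... | c=[0]
unlink(c): bitmap=................ | 

bitmap = ................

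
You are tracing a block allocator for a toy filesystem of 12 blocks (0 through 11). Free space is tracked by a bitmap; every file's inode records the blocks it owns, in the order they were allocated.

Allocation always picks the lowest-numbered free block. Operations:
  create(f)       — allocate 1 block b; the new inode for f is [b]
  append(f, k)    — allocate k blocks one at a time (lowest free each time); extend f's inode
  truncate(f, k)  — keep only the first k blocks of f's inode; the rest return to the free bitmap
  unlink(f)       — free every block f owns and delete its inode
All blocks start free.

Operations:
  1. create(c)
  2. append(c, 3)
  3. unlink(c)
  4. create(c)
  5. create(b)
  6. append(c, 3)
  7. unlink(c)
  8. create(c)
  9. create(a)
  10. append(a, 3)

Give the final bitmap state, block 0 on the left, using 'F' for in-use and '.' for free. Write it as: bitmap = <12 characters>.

after create(c) → c:[0]  free=[F...........]
after append(c, 3) → c:[0, 1, 2, 3]  free=[FFFF........]
after unlink(c) →   free=[............]
after create(c) → c:[0]  free=[F...........]
after create(b) → b:[1], c:[0]  free=[FF..........]
after append(c, 3) → b:[1], c:[0, 2, 3, 4]  free=[FFFFF.......]
after unlink(c) → b:[1]  free=[.F..........]
after create(c) → b:[1], c:[0]  free=[FF..........]
after create(a) → a:[2], b:[1], c:[0]  free=[FFF.........]
after append(a, 3) → a:[2, 3, 4, 5], b:[1], c:[0]  free=[FFFFFF......]

bitmap = FFFFFF......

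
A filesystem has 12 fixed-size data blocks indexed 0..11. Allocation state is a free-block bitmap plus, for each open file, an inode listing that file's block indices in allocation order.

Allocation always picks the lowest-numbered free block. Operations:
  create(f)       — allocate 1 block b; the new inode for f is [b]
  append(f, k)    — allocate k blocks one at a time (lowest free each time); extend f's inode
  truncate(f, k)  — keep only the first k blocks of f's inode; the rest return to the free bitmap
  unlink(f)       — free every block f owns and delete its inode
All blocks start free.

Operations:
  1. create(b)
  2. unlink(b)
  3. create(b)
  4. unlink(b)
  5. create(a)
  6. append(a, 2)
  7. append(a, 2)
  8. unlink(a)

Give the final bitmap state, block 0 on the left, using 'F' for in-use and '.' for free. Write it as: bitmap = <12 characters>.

bitmap = ............

[1] create(b) — b=0 (map F...........)
[2] unlink(b) —  (map ............)
[3] create(b) — b=0 (map F...........)
[4] unlink(b) —  (map ............)
[5] create(a) — a=0 (map F...........)
[6] append(a, 2) — a=0,1,2 (map FFF.........)
[7] append(a, 2) — a=0,1,2,3,4 (map FFFFF.......)
[8] unlink(a) —  (map ............)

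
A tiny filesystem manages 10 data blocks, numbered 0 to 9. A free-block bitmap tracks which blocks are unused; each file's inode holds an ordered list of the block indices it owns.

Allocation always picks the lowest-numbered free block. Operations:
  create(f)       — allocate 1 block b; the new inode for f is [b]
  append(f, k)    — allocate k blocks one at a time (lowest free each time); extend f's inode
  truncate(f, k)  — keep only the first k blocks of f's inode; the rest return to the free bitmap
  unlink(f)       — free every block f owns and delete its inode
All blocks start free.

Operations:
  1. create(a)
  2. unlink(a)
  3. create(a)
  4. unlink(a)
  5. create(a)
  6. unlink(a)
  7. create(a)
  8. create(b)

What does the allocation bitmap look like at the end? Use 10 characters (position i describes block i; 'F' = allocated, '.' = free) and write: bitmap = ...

after create(a) → a:[0]  free=[F.........]
after unlink(a) →   free=[..........]
after create(a) → a:[0]  free=[F.........]
after unlink(a) →   free=[..........]
after create(a) → a:[0]  free=[F.........]
after unlink(a) →   free=[..........]
after create(a) → a:[0]  free=[F.........]
after create(b) → a:[0], b:[1]  free=[FF........]

bitmap = FF........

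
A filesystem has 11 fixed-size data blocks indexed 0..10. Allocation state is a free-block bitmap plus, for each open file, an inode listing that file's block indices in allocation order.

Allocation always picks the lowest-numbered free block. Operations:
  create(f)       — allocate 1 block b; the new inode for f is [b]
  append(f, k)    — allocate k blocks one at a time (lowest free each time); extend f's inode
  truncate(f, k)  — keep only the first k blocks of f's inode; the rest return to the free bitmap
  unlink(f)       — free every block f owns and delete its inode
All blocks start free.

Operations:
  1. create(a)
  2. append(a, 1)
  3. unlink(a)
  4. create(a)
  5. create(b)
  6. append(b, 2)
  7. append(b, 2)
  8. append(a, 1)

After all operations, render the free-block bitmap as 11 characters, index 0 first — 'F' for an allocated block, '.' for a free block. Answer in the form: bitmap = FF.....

[1] create(a) — a=0 (map F..........)
[2] append(a, 1) — a=0,1 (map FF.........)
[3] unlink(a) —  (map ...........)
[4] create(a) — a=0 (map F..........)
[5] create(b) — a=0 b=1 (map FF.........)
[6] append(b, 2) — a=0 b=1,2,3 (map FFFF.......)
[7] append(b, 2) — a=0 b=1,2,3,4,5 (map FFFFFF.....)
[8] append(a, 1) — a=0,6 b=1,2,3,4,5 (map FFFFFFF....)

bitmap = FFFFFFF....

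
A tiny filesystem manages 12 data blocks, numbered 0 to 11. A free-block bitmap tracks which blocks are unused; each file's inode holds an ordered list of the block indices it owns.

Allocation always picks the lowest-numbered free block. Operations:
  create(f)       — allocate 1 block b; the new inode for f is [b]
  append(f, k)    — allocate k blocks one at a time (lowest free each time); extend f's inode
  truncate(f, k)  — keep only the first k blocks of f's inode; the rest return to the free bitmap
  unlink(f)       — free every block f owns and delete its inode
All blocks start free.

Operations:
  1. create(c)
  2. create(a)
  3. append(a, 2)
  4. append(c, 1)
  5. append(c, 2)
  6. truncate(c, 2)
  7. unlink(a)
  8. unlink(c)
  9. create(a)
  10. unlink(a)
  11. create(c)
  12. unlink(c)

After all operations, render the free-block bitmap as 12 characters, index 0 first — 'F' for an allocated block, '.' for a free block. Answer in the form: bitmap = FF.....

bitmap = ............

create(c): bitmap=F........... | c=[0]
create(a): bitmap=FF.......... | a=[1] c=[0]
append(a, 2): bitmap=FFFF........ | a=[1, 2, 3] c=[0]
append(c, 1): bitmap=FFFFF....... | a=[1, 2, 3] c=[0, 4]
append(c, 2): bitmap=FFFFFFF..... | a=[1, 2, 3] c=[0, 4, 5, 6]
truncate(c, 2): bitmap=FFFFF....... | a=[1, 2, 3] c=[0, 4]
unlink(a): bitmap=F...F....... | c=[0, 4]
unlink(c): bitmap=............ | 
create(a): bitmap=F........... | a=[0]
unlink(a): bitmap=............ | 
create(c): bitmap=F........... | c=[0]
unlink(c): bitmap=............ | 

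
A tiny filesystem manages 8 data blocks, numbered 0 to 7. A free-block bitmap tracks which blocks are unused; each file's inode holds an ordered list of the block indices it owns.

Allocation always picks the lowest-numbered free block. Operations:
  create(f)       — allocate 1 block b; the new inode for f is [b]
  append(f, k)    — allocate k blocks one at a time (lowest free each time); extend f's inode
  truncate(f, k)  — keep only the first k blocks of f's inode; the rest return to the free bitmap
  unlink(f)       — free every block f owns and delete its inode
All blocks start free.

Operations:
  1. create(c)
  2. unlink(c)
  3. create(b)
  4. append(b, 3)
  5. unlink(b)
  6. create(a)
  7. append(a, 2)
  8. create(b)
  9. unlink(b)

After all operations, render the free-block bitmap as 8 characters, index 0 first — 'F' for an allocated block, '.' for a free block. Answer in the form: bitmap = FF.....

bitmap = FFF.....

  1. create(c)  ⇒  F.......  {c→[0]}
  2. unlink(c)  ⇒  ........  {}
  3. create(b)  ⇒  F.......  {b→[0]}
  4. append(b, 3)  ⇒  FFFF....  {b→[0, 1, 2, 3]}
  5. unlink(b)  ⇒  ........  {}
  6. create(a)  ⇒  F.......  {a→[0]}
  7. append(a, 2)  ⇒  FFF.....  {a→[0, 1, 2]}
  8. create(b)  ⇒  FFFF....  {a→[0, 1, 2]; b→[3]}
  9. unlink(b)  ⇒  FFF.....  {a→[0, 1, 2]}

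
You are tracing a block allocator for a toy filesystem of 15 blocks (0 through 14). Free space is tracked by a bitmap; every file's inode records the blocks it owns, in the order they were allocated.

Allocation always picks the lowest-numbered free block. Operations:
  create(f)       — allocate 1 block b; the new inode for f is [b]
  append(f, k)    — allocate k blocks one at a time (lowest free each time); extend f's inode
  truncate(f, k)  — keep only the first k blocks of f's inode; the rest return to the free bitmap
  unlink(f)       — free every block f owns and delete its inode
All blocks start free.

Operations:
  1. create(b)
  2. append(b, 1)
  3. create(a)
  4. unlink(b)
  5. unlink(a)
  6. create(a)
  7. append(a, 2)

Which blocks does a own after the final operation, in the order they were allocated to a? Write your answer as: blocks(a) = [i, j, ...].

blocks(a) = [0, 1, 2]

create(b): bitmap=F.............. | b=[0]
append(b, 1): bitmap=FF............. | b=[0, 1]
create(a): bitmap=FFF............ | a=[2] b=[0, 1]
unlink(b): bitmap=..F............ | a=[2]
unlink(a): bitmap=............... | 
create(a): bitmap=F.............. | a=[0]
append(a, 2): bitmap=FFF............ | a=[0, 1, 2]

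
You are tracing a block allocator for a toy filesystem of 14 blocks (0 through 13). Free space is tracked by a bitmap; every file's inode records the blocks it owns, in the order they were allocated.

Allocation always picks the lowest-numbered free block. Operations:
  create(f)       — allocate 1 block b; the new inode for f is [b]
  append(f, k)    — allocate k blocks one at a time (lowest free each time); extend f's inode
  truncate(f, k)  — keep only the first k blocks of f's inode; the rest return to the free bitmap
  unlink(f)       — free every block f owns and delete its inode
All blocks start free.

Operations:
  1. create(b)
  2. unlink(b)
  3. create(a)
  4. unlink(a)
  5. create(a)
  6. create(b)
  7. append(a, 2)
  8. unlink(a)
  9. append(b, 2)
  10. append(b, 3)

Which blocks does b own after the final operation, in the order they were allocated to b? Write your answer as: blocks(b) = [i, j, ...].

  1. create(b)  ⇒  F.............  {b→[0]}
  2. unlink(b)  ⇒  ..............  {}
  3. create(a)  ⇒  F.............  {a→[0]}
  4. unlink(a)  ⇒  ..............  {}
  5. create(a)  ⇒  F.............  {a→[0]}
  6. create(b)  ⇒  FF............  {a→[0]; b→[1]}
  7. append(a, 2)  ⇒  FFFF..........  {a→[0, 2, 3]; b→[1]}
  8. unlink(a)  ⇒  .F............  {b→[1]}
  9. append(b, 2)  ⇒  FFF...........  {b→[1, 0, 2]}
  10. append(b, 3)  ⇒  FFFFFF........  {b→[1, 0, 2, 3, 4, 5]}

blocks(b) = [1, 0, 2, 3, 4, 5]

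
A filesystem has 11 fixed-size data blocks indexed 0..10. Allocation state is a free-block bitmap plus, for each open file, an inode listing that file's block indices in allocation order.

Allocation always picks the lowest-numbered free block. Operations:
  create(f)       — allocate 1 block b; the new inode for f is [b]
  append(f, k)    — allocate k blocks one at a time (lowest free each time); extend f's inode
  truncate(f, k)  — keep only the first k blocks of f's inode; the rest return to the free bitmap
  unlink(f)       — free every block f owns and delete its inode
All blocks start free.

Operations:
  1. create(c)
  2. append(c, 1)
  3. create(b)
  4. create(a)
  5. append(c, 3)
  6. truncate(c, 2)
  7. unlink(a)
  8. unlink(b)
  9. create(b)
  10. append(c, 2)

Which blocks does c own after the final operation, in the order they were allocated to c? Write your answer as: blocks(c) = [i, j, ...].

[1] create(c) — c=0 (map F..........)
[2] append(c, 1) — c=0,1 (map FF.........)
[3] create(b) — b=2 c=0,1 (map FFF........)
[4] create(a) — a=3 b=2 c=0,1 (map FFFF.......)
[5] append(c, 3) — a=3 b=2 c=0,1,4,5,6 (map FFFFFFF....)
[6] truncate(c, 2) — a=3 b=2 c=0,1 (map FFFF.......)
[7] unlink(a) — b=2 c=0,1 (map FFF........)
[8] unlink(b) — c=0,1 (map FF.........)
[9] create(b) — b=2 c=0,1 (map FFF........)
[10] append(c, 2) — b=2 c=0,1,3,4 (map FFFFF......)

blocks(c) = [0, 1, 3, 4]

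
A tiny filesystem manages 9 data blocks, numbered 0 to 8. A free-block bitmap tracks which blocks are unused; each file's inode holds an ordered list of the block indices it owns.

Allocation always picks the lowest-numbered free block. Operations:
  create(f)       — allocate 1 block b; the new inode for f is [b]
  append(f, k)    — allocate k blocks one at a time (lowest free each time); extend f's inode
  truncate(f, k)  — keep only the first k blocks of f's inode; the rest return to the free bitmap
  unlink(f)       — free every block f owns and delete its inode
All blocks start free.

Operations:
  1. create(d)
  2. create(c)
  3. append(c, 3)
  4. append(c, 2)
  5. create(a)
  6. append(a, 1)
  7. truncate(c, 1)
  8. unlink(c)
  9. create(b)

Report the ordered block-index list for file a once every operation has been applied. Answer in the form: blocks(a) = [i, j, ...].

blocks(a) = [7, 8]

after create(d) → d:[0]  free=[F........]
after create(c) → c:[1], d:[0]  free=[FF.......]
after append(c, 3) → c:[1, 2, 3, 4], d:[0]  free=[FFFFF....]
after append(c, 2) → c:[1, 2, 3, 4, 5, 6], d:[0]  free=[FFFFFFF..]
after create(a) → a:[7], c:[1, 2, 3, 4, 5, 6], d:[0]  free=[FFFFFFFF.]
after append(a, 1) → a:[7, 8], c:[1, 2, 3, 4, 5, 6], d:[0]  free=[FFFFFFFFF]
after truncate(c, 1) → a:[7, 8], c:[1], d:[0]  free=[FF.....FF]
after unlink(c) → a:[7, 8], d:[0]  free=[F......FF]
after create(b) → a:[7, 8], b:[1], d:[0]  free=[FF.....FF]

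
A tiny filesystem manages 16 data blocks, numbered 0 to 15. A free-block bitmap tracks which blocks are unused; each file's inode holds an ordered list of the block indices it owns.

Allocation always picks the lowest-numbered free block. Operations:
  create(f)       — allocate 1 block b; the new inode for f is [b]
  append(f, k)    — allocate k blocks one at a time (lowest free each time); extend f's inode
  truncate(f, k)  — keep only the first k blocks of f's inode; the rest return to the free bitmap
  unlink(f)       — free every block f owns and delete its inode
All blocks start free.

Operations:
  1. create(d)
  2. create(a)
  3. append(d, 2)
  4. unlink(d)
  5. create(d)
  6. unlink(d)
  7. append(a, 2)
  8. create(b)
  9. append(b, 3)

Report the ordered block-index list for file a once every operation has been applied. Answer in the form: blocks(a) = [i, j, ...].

blocks(a) = [1, 0, 2]

  1. create(d)  ⇒  F...............  {d→[0]}
  2. create(a)  ⇒  FF..............  {a→[1]; d→[0]}
  3. append(d, 2)  ⇒  FFFF............  {a→[1]; d→[0, 2, 3]}
  4. unlink(d)  ⇒  .F..............  {a→[1]}
  5. create(d)  ⇒  FF..............  {a→[1]; d→[0]}
  6. unlink(d)  ⇒  .F..............  {a→[1]}
  7. append(a, 2)  ⇒  FFF.............  {a→[1, 0, 2]}
  8. create(b)  ⇒  FFFF............  {a→[1, 0, 2]; b→[3]}
  9. append(b, 3)  ⇒  FFFFFFF.........  {a→[1, 0, 2]; b→[3, 4, 5, 6]}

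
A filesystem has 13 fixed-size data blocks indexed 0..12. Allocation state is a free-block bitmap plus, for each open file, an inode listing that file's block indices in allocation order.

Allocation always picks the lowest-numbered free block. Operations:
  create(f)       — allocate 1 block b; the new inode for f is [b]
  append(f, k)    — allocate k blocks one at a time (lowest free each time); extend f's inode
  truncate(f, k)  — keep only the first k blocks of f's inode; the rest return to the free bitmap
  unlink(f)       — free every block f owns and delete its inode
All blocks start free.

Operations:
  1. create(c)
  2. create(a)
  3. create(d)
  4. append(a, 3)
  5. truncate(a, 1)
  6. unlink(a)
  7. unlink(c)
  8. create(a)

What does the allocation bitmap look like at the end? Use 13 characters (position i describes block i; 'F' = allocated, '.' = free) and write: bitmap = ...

bitmap = F.F..........

  1. create(c)  ⇒  F............  {c→[0]}
  2. create(a)  ⇒  FF...........  {a→[1]; c→[0]}
  3. create(d)  ⇒  FFF..........  {a→[1]; c→[0]; d→[2]}
  4. append(a, 3)  ⇒  FFFFFF.......  {a→[1, 3, 4, 5]; c→[0]; d→[2]}
  5. truncate(a, 1)  ⇒  FFF..........  {a→[1]; c→[0]; d→[2]}
  6. unlink(a)  ⇒  F.F..........  {c→[0]; d→[2]}
  7. unlink(c)  ⇒  ..F..........  {d→[2]}
  8. create(a)  ⇒  F.F..........  {a→[0]; d→[2]}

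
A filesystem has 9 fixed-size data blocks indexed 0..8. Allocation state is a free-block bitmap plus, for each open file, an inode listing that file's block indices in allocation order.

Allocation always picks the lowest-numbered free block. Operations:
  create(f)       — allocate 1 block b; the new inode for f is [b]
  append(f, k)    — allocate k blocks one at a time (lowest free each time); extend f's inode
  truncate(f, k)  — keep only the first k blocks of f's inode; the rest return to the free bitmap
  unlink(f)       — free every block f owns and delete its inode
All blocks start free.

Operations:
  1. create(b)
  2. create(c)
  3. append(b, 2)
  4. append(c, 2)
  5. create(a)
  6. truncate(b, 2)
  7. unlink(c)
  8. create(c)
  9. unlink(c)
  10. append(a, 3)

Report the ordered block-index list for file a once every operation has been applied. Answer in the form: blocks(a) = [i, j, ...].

  1. create(b)  ⇒  F........  {b→[0]}
  2. create(c)  ⇒  FF.......  {b→[0]; c→[1]}
  3. append(b, 2)  ⇒  FFFF.....  {b→[0, 2, 3]; c→[1]}
  4. append(c, 2)  ⇒  FFFFFF...  {b→[0, 2, 3]; c→[1, 4, 5]}
  5. create(a)  ⇒  FFFFFFF..  {a→[6]; b→[0, 2, 3]; c→[1, 4, 5]}
  6. truncate(b, 2)  ⇒  FFF.FFF..  {a→[6]; b→[0, 2]; c→[1, 4, 5]}
  7. unlink(c)  ⇒  F.F...F..  {a→[6]; b→[0, 2]}
  8. create(c)  ⇒  FFF...F..  {a→[6]; b→[0, 2]; c→[1]}
  9. unlink(c)  ⇒  F.F...F..  {a→[6]; b→[0, 2]}
  10. append(a, 3)  ⇒  FFFFF.F..  {a→[6, 1, 3, 4]; b→[0, 2]}

blocks(a) = [6, 1, 3, 4]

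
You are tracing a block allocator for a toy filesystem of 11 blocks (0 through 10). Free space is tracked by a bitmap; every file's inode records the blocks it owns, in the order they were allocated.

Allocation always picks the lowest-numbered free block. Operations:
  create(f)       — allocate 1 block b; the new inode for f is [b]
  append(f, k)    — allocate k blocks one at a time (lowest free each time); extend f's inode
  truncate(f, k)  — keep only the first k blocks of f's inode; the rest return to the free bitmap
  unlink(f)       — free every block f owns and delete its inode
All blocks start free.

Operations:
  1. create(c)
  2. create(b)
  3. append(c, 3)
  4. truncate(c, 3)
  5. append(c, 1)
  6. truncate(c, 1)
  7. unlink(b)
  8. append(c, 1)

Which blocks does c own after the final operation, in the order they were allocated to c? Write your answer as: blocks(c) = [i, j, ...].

  1. create(c)  ⇒  F..........  {c→[0]}
  2. create(b)  ⇒  FF.........  {b→[1]; c→[0]}
  3. append(c, 3)  ⇒  FFFFF......  {b→[1]; c→[0, 2, 3, 4]}
  4. truncate(c, 3)  ⇒  FFFF.......  {b→[1]; c→[0, 2, 3]}
  5. append(c, 1)  ⇒  FFFFF......  {b→[1]; c→[0, 2, 3, 4]}
  6. truncate(c, 1)  ⇒  FF.........  {b→[1]; c→[0]}
  7. unlink(b)  ⇒  F..........  {c→[0]}
  8. append(c, 1)  ⇒  FF.........  {c→[0, 1]}

blocks(c) = [0, 1]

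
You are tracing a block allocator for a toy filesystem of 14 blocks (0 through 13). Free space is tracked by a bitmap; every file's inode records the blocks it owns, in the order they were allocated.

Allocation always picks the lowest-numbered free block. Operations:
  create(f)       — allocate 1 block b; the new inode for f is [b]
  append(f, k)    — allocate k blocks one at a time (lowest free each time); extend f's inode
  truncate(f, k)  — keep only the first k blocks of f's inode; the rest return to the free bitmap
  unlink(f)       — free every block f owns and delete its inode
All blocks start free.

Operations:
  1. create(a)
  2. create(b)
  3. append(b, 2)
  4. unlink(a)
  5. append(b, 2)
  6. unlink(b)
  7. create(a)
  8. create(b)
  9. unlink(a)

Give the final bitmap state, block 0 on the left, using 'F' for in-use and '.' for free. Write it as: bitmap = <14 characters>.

bitmap = .F............

  1. create(a)  ⇒  F.............  {a→[0]}
  2. create(b)  ⇒  FF............  {a→[0]; b→[1]}
  3. append(b, 2)  ⇒  FFFF..........  {a→[0]; b→[1, 2, 3]}
  4. unlink(a)  ⇒  .FFF..........  {b→[1, 2, 3]}
  5. append(b, 2)  ⇒  FFFFF.........  {b→[1, 2, 3, 0, 4]}
  6. unlink(b)  ⇒  ..............  {}
  7. create(a)  ⇒  F.............  {a→[0]}
  8. create(b)  ⇒  FF............  {a→[0]; b→[1]}
  9. unlink(a)  ⇒  .F............  {b→[1]}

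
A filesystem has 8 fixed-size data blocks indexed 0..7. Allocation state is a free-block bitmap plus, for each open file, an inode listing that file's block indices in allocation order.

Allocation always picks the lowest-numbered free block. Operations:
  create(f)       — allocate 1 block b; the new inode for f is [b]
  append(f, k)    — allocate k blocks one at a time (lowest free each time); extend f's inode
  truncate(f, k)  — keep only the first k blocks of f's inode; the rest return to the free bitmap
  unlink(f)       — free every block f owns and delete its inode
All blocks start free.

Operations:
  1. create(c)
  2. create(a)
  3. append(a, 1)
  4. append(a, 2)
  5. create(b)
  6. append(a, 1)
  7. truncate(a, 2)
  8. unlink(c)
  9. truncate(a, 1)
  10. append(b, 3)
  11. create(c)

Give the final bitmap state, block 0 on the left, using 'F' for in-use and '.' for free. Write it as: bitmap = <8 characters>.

bitmap = FFFFFF..

create(c): bitmap=F....... | c=[0]
create(a): bitmap=FF...... | a=[1] c=[0]
append(a, 1): bitmap=FFF..... | a=[1, 2] c=[0]
append(a, 2): bitmap=FFFFF... | a=[1, 2, 3, 4] c=[0]
create(b): bitmap=FFFFFF.. | a=[1, 2, 3, 4] b=[5] c=[0]
append(a, 1): bitmap=FFFFFFF. | a=[1, 2, 3, 4, 6] b=[5] c=[0]
truncate(a, 2): bitmap=FFF..F.. | a=[1, 2] b=[5] c=[0]
unlink(c): bitmap=.FF..F.. | a=[1, 2] b=[5]
truncate(a, 1): bitmap=.F...F.. | a=[1] b=[5]
append(b, 3): bitmap=FFFF.F.. | a=[1] b=[5, 0, 2, 3]
create(c): bitmap=FFFFFF.. | a=[1] b=[5, 0, 2, 3] c=[4]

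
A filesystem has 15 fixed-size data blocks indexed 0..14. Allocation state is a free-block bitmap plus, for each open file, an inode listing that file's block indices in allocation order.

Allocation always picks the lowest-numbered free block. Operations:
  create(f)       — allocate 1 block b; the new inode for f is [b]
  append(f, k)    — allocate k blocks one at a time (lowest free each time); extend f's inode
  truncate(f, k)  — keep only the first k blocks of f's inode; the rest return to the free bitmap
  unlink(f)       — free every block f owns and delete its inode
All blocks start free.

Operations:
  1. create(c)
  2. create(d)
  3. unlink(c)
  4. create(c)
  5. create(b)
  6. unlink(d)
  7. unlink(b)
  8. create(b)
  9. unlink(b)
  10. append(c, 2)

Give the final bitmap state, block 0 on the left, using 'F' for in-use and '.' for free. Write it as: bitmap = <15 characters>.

[1] create(c) — c=0 (map F..............)
[2] create(d) — c=0 d=1 (map FF.............)
[3] unlink(c) — d=1 (map .F.............)
[4] create(c) — c=0 d=1 (map FF.............)
[5] create(b) — b=2 c=0 d=1 (map FFF............)
[6] unlink(d) — b=2 c=0 (map F.F............)
[7] unlink(b) — c=0 (map F..............)
[8] create(b) — b=1 c=0 (map FF.............)
[9] unlink(b) — c=0 (map F..............)
[10] append(c, 2) — c=0,1,2 (map FFF............)

bitmap = FFF............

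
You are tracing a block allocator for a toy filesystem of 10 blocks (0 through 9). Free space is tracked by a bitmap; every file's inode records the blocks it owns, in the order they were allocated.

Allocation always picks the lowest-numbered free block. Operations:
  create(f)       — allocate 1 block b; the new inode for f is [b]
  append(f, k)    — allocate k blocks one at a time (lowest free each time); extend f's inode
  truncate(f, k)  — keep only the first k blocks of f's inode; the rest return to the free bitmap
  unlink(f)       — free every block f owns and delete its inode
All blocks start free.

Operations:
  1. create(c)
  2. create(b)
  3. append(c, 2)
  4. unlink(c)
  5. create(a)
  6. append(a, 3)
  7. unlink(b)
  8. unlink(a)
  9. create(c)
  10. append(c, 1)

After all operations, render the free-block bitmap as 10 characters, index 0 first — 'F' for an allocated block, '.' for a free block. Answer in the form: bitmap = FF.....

bitmap = FF........

[1] create(c) — c=0 (map F.........)
[2] create(b) — b=1 c=0 (map FF........)
[3] append(c, 2) — b=1 c=0,2,3 (map FFFF......)
[4] unlink(c) — b=1 (map .F........)
[5] create(a) — a=0 b=1 (map FF........)
[6] append(a, 3) — a=0,2,3,4 b=1 (map FFFFF.....)
[7] unlink(b) — a=0,2,3,4 (map F.FFF.....)
[8] unlink(a) —  (map ..........)
[9] create(c) — c=0 (map F.........)
[10] append(c, 1) — c=0,1 (map FF........)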